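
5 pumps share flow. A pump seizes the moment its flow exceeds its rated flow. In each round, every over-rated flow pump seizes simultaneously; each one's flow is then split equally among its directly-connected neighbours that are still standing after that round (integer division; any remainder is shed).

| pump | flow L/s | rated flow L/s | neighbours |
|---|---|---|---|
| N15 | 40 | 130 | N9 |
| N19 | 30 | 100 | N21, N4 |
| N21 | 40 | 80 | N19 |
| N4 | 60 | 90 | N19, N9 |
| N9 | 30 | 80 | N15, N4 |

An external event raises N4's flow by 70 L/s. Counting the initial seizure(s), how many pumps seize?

Round 1 — N4 at 130 > 90. N4 seizes.
  N4 sheds 130 L/s to N19, N9: 65 each.
    N19: 30+65 = 95 ≤ 100
    N9: 30+65 = 95 > 80
Round 2 — N9 seizes.
  N9 sheds 95 L/s to N15: 95 each.
    N15: 40+95 = 135 > 130
Round 3 — N15 seizes.
  N15 sheds 135 L/s: no online neighbours, lost.
No further seizures.

3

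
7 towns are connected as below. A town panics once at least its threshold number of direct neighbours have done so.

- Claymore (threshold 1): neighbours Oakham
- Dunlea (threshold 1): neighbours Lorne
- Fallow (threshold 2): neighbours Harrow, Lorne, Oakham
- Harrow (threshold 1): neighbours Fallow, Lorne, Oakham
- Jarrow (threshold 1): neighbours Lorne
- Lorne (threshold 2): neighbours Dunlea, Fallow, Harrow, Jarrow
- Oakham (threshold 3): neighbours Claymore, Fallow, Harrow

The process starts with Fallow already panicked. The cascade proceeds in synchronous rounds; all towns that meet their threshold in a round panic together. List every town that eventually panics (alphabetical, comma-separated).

Round 1 — Fallow panics (initial).
Round 2 — checking thresholds:
  Harrow: 1 of 3 neighbours ≥ 1, panics.
  Lorne: 1 of 4 neighbours < 2, below threshold.
  Oakham: 1 of 3 neighbours < 3, below threshold.
Round 3 — checking thresholds:
  Lorne: 2 of 4 neighbours ≥ 2, panics.
  Oakham: 2 of 3 neighbours < 3, below threshold.
Round 4 — checking thresholds:
  Dunlea: 1 of 1 neighbours ≥ 1, panics.
  Jarrow: 1 of 1 neighbours ≥ 1, panics.
  Oakham: 2 of 3 neighbours < 3, below threshold.
Round 5 — no new panics; cascade stops.

Dunlea, Fallow, Harrow, Jarrow, Lorne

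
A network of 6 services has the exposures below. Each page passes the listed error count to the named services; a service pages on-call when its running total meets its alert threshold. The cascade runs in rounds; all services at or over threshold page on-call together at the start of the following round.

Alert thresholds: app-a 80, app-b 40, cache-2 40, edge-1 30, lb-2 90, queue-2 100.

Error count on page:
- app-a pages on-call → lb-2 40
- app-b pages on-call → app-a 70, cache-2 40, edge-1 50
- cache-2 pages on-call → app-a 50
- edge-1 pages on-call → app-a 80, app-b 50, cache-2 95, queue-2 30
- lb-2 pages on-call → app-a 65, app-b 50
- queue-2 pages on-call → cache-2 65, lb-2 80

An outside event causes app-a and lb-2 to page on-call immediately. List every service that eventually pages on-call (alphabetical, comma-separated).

Round 1 — app-a, lb-2 page on-call (initial).
  app-b: +50 → 50 ≥ 40
Round 2 — app-b pages on-call.
  cache-2: +40 → 40 ≥ 40
  edge-1: +50 → 50 ≥ 30
Round 3 — cache-2, edge-1 page on-call.
  queue-2: +30 → 30 < 100
No further pages.

app-a, app-b, cache-2, edge-1, lb-2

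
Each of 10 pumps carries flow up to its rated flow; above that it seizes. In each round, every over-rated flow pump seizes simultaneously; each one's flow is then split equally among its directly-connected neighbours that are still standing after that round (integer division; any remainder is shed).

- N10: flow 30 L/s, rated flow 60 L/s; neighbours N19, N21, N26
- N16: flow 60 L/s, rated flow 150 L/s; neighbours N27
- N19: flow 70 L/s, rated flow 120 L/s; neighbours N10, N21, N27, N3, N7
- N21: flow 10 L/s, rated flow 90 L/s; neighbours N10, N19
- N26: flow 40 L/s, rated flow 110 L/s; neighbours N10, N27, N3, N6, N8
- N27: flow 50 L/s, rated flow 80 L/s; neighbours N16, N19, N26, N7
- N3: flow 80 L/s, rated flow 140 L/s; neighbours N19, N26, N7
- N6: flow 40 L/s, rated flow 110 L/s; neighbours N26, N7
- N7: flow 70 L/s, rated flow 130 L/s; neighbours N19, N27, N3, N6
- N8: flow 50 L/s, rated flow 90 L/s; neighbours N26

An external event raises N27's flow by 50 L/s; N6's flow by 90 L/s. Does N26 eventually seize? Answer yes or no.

Round 1 — N27 at 100 > 80; N6 at 130 > 110. N27, N6 seize.
  N27 sheds 100 L/s to N16, N19, N26, N7: 25 each.
    N16: 60+25 = 85 ≤ 150
    N19: 70+25 = 95 ≤ 120
    N26: 40+25 = 65 ≤ 110
    N7: 70+25 = 95 ≤ 130
  N6 sheds 130 L/s to N26, N7: 65 each.
    N26: 65+65 = 130 > 110
    N7: 95+65 = 160 > 130
Round 2 — N26, N7 seize.
  N26 sheds 130 L/s to N10, N3, N8: 43 each (1 lost).
    N10: 30+43 = 73 > 60
    N3: 80+43 = 123 ≤ 140
    N8: 50+43 = 93 > 90
  N7 sheds 160 L/s to N19, N3: 80 each.
    N19: 95+80 = 175 > 120
    N3: 123+80 = 203 > 140
Round 3 — N10, N19, N3, N8 seize.
  N10 sheds 73 L/s to N21: 73 each.
    N21: 10+73 = 83 ≤ 90
  N19 sheds 175 L/s to N21: 175 each.
    N21: 83+175 = 258 > 90
  N3 sheds 203 L/s: no online neighbours, lost.
  N8 sheds 93 L/s: no online neighbours, lost.
Round 4 — N21 seizes.
  N21 sheds 258 L/s: no online neighbours, lost.
No further seizures.

yes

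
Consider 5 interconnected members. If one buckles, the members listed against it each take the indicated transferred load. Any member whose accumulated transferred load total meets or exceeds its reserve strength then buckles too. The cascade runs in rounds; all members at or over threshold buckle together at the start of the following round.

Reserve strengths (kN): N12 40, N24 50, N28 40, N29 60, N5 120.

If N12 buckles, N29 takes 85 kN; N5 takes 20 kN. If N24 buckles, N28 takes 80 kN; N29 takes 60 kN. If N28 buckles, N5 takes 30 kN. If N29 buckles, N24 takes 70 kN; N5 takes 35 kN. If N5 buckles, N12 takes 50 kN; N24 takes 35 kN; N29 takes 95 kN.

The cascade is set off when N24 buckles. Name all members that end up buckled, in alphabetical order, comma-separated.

N24, N28, N29

Round 1 — N24 buckles (initial).
  N28: +80 → 80 ≥ 40
  N29: +60 → 60 ≥ 60
Round 2 — N28, N29 buckle.
  N5: +30+35 → 65 < 120
No further bucklings.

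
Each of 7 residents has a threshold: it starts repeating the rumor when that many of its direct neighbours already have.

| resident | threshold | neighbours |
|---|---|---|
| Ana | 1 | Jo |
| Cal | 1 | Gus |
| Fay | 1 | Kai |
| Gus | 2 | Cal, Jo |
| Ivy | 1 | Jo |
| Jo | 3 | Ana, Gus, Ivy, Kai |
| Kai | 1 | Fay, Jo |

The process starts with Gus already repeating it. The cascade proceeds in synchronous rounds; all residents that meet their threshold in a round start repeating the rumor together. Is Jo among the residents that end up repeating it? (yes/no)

Round 1 — Gus starts repeating the rumor (initial).
Round 2 — checking thresholds:
  Cal: 1 of 1 neighbours ≥ 1, starts repeating the rumor.
  Jo: 1 of 4 neighbours < 3, below threshold.
Round 3 — no new spreads; cascade stops.

no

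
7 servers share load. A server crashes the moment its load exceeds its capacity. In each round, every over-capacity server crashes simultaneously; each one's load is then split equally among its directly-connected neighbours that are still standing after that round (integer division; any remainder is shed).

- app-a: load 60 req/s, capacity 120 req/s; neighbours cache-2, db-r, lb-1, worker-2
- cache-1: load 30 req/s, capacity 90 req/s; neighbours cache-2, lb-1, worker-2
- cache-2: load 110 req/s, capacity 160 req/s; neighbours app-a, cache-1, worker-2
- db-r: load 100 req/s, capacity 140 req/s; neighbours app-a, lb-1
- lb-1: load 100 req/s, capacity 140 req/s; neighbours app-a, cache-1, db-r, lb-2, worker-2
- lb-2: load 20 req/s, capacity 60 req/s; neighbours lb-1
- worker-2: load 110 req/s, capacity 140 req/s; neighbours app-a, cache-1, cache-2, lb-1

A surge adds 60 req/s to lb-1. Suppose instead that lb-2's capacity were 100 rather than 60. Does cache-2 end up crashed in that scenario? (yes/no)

yes

With lb-2's capacity at 100:
Round 1 — lb-1 at 160 > 140. lb-1 crashes.
  lb-1 sheds 160 req/s to app-a, cache-1, db-r, lb-2, worker-2: 32 each.
    app-a: 60+32 = 92 ≤ 120
    cache-1: 30+32 = 62 ≤ 90
    db-r: 100+32 = 132 ≤ 140
    lb-2: 20+32 = 52 ≤ 100
    worker-2: 110+32 = 142 > 140
Round 2 — worker-2 crashes.
  worker-2 sheds 142 req/s to app-a, cache-1, cache-2: 47 each (1 lost).
    app-a: 92+47 = 139 > 120
    cache-1: 62+47 = 109 > 90
    cache-2: 110+47 = 157 ≤ 160
Round 3 — app-a, cache-1 crash.
  app-a sheds 139 req/s to cache-2, db-r: 69 each (1 lost).
    cache-2: 157+69 = 226 > 160
    db-r: 132+69 = 201 > 140
  cache-1 sheds 109 req/s to cache-2: 109 each.
    cache-2: 226+109 = 335 > 160
Round 4 — cache-2, db-r crash.
  cache-2 sheds 335 req/s: no online neighbours, lost.
  db-r sheds 201 req/s: no online neighbours, lost.
No further crashes.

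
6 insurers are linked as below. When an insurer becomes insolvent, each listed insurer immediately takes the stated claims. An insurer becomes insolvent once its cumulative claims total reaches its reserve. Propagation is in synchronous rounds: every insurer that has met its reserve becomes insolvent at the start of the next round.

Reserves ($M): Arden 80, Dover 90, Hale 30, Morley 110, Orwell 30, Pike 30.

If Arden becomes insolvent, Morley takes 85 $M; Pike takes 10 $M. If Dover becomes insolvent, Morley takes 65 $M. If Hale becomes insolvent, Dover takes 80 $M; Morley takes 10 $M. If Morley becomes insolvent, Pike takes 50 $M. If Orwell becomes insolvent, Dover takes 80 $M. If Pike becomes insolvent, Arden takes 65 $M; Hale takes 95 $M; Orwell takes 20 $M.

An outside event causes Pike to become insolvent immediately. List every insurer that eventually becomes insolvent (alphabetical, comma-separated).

Hale, Pike

Round 1 — Pike becomes insolvent (initial).
  Arden: +65 → 65 < 80
  Hale: +95 → 95 ≥ 30
  Orwell: +20 → 20 < 30
Round 2 — Hale becomes insolvent.
  Dover: +80 → 80 < 90
  Morley: +10 → 10 < 110
No further insolvencies.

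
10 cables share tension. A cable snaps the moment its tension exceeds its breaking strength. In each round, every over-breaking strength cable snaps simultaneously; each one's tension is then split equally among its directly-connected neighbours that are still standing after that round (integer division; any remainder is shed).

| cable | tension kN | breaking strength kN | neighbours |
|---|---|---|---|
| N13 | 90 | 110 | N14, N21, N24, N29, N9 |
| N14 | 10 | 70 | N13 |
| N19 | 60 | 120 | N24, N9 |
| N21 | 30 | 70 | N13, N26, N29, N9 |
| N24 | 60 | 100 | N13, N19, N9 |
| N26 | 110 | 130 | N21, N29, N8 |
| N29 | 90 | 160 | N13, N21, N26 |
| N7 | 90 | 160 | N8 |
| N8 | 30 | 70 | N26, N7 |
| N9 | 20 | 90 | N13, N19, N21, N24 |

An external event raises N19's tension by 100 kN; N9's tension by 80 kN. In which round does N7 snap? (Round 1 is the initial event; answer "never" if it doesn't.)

Round 1 — N19 at 160 > 120; N9 at 100 > 90. N19, N9 snap.
  N19 sheds 160 kN to N24: 160 each.
    N24: 60+160 = 220 > 100
  N9 sheds 100 kN to N13, N21, N24: 33 each (1 lost).
    N13: 90+33 = 123 > 110
    N21: 30+33 = 63 ≤ 70
    N24: 220+33 = 253 > 100
Round 2 — N13, N24 snap.
  N13 sheds 123 kN to N14, N21, N29: 41 each.
    N14: 10+41 = 51 ≤ 70
    N21: 63+41 = 104 > 70
    N29: 90+41 = 131 ≤ 160
  N24 sheds 253 kN: no online neighbours, lost.
Round 3 — N21 snaps.
  N21 sheds 104 kN to N26, N29: 52 each.
    N26: 110+52 = 162 > 130
    N29: 131+52 = 183 > 160
Round 4 — N26, N29 snap.
  N26 sheds 162 kN to N8: 162 each.
    N8: 30+162 = 192 > 70
  N29 sheds 183 kN: no online neighbours, lost.
Round 5 — N8 snaps.
  N8 sheds 192 kN to N7: 192 each.
    N7: 90+192 = 282 > 160
Round 6 — N7 snaps.
  N7 sheds 282 kN: no online neighbours, lost.
No further breaks.

6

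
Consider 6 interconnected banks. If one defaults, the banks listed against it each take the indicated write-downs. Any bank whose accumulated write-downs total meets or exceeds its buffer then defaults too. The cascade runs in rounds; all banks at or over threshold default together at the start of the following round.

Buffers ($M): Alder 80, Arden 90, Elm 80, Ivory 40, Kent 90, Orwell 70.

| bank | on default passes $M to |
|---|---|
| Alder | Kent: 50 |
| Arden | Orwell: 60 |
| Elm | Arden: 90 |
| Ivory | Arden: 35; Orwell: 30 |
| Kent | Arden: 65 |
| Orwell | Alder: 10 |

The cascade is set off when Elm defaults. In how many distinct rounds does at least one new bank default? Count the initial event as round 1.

Round 1 — Elm defaults (initial).
  Arden: +90 → 90 ≥ 90
Round 2 — Arden defaults.
  Orwell: +60 → 60 < 70
No further defaults.

2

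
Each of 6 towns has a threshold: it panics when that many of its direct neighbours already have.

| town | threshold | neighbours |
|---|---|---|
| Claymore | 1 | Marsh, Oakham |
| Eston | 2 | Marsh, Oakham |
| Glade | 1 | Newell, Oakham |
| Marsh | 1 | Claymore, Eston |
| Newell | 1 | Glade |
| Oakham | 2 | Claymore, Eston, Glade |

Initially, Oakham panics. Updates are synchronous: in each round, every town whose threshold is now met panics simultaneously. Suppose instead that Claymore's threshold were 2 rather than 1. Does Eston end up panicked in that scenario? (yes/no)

With Claymore's threshold at 2:
Round 1 — Oakham panics (initial).
Round 2 — checking thresholds:
  Claymore: 1 of 2 neighbours < 2, holds.
  Eston: 1 of 2 neighbours < 2, holds.
  Glade: 1 of 2 neighbours ≥ 1, panics.
Round 3 — checking thresholds:
  Claymore: 1 of 2 neighbours < 2, holds.
  Eston: 1 of 2 neighbours < 2, holds.
  Newell: 1 of 1 neighbours ≥ 1, panics.
Round 4 — no new panics; cascade stops.

no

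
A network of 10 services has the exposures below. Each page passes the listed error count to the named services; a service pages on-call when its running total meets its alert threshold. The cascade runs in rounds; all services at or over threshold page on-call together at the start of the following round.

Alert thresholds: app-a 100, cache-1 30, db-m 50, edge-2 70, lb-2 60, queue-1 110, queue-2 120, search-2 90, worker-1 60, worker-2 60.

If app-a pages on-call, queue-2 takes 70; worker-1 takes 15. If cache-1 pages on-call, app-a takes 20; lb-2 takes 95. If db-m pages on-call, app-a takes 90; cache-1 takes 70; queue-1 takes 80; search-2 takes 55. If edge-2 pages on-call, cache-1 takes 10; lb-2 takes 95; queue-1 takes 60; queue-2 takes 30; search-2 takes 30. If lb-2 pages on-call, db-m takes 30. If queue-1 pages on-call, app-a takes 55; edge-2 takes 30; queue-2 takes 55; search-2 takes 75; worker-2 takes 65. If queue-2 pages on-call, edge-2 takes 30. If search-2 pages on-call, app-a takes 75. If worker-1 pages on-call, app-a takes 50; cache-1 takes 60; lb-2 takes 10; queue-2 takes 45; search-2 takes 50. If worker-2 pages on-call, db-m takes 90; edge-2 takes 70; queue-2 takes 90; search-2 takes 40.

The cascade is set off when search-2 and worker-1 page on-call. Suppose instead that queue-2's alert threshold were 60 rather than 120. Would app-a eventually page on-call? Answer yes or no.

With queue-2's alert threshold at 60:
Round 1 — search-2, worker-1 page on-call (initial).
  app-a: +75+50 → 125 ≥ 100
  cache-1: +60 → 60 ≥ 30
  lb-2: +10 → 10 < 60
  queue-2: +45 → 45 < 60
Round 2 — app-a, cache-1 page on-call.
  lb-2: +95 → 105 ≥ 60
  queue-2: +70 → 115 ≥ 60
Round 3 — lb-2, queue-2 page on-call.
  db-m: +30 → 30 < 50
  edge-2: +30 → 30 < 70
No further pages.

yes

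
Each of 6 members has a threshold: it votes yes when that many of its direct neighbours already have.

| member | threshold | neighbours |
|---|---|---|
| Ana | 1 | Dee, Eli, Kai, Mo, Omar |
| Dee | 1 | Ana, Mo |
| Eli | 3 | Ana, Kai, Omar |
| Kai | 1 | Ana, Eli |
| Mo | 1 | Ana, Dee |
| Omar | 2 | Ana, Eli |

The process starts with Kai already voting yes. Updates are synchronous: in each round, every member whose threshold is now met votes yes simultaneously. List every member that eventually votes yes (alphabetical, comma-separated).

Round 1 — Kai votes yes (initial).
Round 2 — checking thresholds:
  Ana: 1 of 5 neighbours ≥ 1, votes yes.
  Eli: 1 of 3 neighbours < 3, holds.
Round 3 — checking thresholds:
  Dee: 1 of 2 neighbours ≥ 1, votes yes.
  Eli: 2 of 3 neighbours < 3, holds.
  Mo: 1 of 2 neighbours ≥ 1, votes yes.
  Omar: 1 of 2 neighbours < 2, holds.
Round 4 — no new yes votes; cascade stops.

Ana, Dee, Kai, Mo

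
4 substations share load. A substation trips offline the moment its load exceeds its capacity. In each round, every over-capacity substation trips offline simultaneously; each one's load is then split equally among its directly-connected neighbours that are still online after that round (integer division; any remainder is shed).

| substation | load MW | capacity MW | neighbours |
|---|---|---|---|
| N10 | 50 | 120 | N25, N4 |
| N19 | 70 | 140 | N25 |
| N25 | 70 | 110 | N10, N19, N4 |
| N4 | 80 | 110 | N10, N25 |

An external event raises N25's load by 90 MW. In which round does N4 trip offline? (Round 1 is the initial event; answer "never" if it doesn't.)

Round 1 — N25 at 160 > 110. N25 trips offline.
  N25 sheds 160 MW to N10, N19, N4: 53 each (1 lost).
    N10: 50+53 = 103 ≤ 120
    N19: 70+53 = 123 ≤ 140
    N4: 80+53 = 133 > 110
Round 2 — N4 trips offline.
  N4 sheds 133 MW to N10: 133 each.
    N10: 103+133 = 236 > 120
Round 3 — N10 trips offline.
  N10 sheds 236 MW: no online neighbours, lost.
No further trips.

2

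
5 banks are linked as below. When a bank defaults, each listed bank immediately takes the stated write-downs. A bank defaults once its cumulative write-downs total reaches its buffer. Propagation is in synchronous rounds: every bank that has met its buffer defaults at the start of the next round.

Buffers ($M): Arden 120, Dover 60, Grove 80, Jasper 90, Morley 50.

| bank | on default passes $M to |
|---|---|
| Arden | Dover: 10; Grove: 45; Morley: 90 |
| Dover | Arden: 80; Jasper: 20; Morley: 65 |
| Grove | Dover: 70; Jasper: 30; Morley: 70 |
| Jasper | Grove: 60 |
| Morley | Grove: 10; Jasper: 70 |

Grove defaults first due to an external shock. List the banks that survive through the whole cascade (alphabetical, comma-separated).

Round 1 — Grove defaults (initial).
  Dover: +70 → 70 ≥ 60
  Jasper: +30 → 30 < 90
  Morley: +70 → 70 ≥ 50
Round 2 — Dover, Morley default.
  Arden: +80 → 80 < 120
  Jasper: +20+70 → 120 ≥ 90
Round 3 — Jasper defaults.
No further defaults.

Arden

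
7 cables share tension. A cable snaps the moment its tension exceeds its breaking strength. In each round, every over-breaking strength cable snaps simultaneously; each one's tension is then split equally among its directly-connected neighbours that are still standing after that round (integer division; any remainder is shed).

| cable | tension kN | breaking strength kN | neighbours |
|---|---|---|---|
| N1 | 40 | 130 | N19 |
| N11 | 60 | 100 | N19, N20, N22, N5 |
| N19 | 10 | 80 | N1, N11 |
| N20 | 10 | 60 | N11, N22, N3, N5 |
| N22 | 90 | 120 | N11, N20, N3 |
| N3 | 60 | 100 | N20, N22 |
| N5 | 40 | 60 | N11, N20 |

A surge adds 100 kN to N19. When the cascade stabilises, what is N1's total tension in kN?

95

Round 1 — N19 at 110 > 80. N19 snaps.
  N19 sheds 110 kN to N1, N11: 55 each.
    N1: 40+55 = 95 ≤ 130
    N11: 60+55 = 115 > 100
Round 2 — N11 snaps.
  N11 sheds 115 kN to N20, N22, N5: 38 each (1 lost).
    N20: 10+38 = 48 ≤ 60
    N22: 90+38 = 128 > 120
    N5: 40+38 = 78 > 60
Round 3 — N22, N5 snap.
  N22 sheds 128 kN to N20, N3: 64 each.
    N20: 48+64 = 112 > 60
    N3: 60+64 = 124 > 100
  N5 sheds 78 kN to N20: 78 each.
    N20: 112+78 = 190 > 60
Round 4 — N20, N3 snap.
  N20 sheds 190 kN: no online neighbours, lost.
  N3 sheds 124 kN: no online neighbours, lost.
No further breaks.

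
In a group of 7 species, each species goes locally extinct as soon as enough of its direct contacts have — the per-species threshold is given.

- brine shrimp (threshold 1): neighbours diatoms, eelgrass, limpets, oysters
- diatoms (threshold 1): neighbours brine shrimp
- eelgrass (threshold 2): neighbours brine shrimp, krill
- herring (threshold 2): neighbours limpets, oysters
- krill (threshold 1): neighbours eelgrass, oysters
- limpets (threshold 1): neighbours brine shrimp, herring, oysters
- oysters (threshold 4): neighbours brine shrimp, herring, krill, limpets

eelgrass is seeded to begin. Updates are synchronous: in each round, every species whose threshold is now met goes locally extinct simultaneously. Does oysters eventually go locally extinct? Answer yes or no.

no

Round 1 — eelgrass goes locally extinct (initial).
Round 2 — checking thresholds:
  brine shrimp: 1 of 4 neighbours ≥ 1, goes locally extinct.
  krill: 1 of 2 neighbours ≥ 1, goes locally extinct.
Round 3 — checking thresholds:
  diatoms: 1 of 1 neighbours ≥ 1, goes locally extinct.
  limpets: 1 of 3 neighbours ≥ 1, goes locally extinct.
  oysters: 2 of 4 neighbours < 4, holds.
Round 4 — no new extinctions; cascade stops.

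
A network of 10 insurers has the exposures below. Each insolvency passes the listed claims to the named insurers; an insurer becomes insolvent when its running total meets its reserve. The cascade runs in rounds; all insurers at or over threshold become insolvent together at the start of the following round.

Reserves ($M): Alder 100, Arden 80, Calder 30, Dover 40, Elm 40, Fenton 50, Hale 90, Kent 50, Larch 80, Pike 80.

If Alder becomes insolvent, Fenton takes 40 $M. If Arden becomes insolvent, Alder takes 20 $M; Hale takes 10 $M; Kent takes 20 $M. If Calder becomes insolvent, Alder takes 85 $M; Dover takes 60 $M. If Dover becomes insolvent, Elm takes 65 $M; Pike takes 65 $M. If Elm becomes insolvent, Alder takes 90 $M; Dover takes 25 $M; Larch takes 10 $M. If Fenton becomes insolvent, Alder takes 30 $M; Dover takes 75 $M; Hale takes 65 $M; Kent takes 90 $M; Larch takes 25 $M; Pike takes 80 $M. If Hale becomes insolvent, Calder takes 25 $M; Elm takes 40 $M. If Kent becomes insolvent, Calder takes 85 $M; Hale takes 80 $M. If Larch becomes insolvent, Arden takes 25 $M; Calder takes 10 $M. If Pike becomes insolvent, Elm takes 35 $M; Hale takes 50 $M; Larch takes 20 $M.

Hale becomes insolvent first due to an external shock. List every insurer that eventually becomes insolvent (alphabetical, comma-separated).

Round 1 — Hale becomes insolvent (initial).
  Calder: +25 → 25 < 30
  Elm: +40 → 40 ≥ 40
Round 2 — Elm becomes insolvent.
  Alder: +90 → 90 < 100
  Dover: +25 → 25 < 40
  Larch: +10 → 10 < 80
No further insolvencies.

Elm, Hale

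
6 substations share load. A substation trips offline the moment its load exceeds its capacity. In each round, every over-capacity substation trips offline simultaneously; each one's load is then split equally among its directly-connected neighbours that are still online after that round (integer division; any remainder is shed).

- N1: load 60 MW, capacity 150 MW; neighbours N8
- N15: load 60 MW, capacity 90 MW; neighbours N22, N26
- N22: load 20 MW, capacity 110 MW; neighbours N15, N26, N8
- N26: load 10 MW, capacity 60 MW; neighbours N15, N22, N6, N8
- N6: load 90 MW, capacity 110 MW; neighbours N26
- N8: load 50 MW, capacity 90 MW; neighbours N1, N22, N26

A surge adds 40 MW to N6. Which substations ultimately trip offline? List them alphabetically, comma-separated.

N15, N22, N26, N6, N8

Round 1 — N6 at 130 > 110. N6 trips offline.
  N6 sheds 130 MW to N26: 130 each.
    N26: 10+130 = 140 > 60
Round 2 — N26 trips offline.
  N26 sheds 140 MW to N15, N22, N8: 46 each (2 lost).
    N15: 60+46 = 106 > 90
    N22: 20+46 = 66 ≤ 110
    N8: 50+46 = 96 > 90
Round 3 — N15, N8 trip offline.
  N15 sheds 106 MW to N22: 106 each.
    N22: 66+106 = 172 > 110
  N8 sheds 96 MW to N1, N22: 48 each.
    N1: 60+48 = 108 ≤ 150
    N22: 172+48 = 220 > 110
Round 4 — N22 trips offline.
  N22 sheds 220 MW: no online neighbours, lost.
No further trips.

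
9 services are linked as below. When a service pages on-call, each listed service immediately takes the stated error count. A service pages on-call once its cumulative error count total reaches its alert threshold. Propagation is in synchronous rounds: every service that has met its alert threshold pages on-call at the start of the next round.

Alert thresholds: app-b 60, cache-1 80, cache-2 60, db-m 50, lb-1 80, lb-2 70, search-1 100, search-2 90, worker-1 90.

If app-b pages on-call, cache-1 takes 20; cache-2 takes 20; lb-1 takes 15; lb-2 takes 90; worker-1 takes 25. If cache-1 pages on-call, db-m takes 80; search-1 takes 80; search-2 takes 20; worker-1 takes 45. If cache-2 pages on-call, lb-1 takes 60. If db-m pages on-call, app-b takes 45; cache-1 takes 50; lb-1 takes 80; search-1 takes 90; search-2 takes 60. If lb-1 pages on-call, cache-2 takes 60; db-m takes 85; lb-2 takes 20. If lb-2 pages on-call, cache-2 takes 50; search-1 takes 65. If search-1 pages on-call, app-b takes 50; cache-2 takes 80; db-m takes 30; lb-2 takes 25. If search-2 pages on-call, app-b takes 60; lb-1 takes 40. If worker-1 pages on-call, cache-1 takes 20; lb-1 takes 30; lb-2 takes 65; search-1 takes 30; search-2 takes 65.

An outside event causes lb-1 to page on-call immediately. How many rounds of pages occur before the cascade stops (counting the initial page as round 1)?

2

Round 1 — lb-1 pages on-call (initial).
  cache-2: +60 → 60 ≥ 60
  db-m: +85 → 85 ≥ 50
  lb-2: +20 → 20 < 70
Round 2 — cache-2, db-m page on-call.
  app-b: +45 → 45 < 60
  cache-1: +50 → 50 < 80
  search-1: +90 → 90 < 100
  search-2: +60 → 60 < 90
No further pages.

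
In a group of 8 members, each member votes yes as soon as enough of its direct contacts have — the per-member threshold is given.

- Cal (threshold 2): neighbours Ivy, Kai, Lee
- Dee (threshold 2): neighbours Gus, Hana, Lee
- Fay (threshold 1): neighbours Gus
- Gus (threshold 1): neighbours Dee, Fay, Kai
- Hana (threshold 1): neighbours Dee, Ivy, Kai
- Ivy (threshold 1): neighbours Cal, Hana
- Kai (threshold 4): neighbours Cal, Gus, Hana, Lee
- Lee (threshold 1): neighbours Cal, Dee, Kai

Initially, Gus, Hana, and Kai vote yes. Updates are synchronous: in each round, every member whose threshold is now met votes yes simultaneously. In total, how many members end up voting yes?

Round 1 — Gus, Hana, Kai vote yes (initial).
Round 2 — checking thresholds:
  Cal: 1 of 3 neighbours < 2, below threshold.
  Dee: 2 of 3 neighbours ≥ 2, votes yes.
  Fay: 1 of 1 neighbours ≥ 1, votes yes.
  Ivy: 1 of 2 neighbours ≥ 1, votes yes.
  Lee: 1 of 3 neighbours ≥ 1, votes yes.
Round 3 — checking thresholds:
  Cal: 3 of 3 neighbours ≥ 2, votes yes.
Round 4 — no new yes votes; cascade stops.

8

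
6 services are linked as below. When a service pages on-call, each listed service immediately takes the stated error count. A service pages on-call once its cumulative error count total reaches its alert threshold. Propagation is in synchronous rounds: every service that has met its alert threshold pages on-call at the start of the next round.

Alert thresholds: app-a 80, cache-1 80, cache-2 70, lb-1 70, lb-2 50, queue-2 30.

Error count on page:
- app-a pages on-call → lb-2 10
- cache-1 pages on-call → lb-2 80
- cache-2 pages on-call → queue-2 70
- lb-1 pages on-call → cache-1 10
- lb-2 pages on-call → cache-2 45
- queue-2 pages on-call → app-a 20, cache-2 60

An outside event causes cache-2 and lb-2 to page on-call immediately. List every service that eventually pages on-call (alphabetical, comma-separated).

Round 1 — cache-2, lb-2 page on-call (initial).
  queue-2: +70 → 70 ≥ 30
Round 2 — queue-2 pages on-call.
  app-a: +20 → 20 < 80
No further pages.

cache-2, lb-2, queue-2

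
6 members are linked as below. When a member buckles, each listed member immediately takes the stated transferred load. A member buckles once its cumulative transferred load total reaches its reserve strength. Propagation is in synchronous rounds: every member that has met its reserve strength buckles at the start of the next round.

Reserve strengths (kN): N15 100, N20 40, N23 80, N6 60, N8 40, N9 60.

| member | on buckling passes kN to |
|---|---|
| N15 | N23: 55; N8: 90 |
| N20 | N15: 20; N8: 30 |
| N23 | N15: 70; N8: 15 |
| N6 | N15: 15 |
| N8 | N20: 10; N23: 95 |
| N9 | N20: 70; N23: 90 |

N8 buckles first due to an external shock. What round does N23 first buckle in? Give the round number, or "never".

2

Round 1 — N8 buckles (initial).
  N20: +10 → 10 < 40
  N23: +95 → 95 ≥ 80
Round 2 — N23 buckles.
  N15: +70 → 70 < 100
No further bucklings.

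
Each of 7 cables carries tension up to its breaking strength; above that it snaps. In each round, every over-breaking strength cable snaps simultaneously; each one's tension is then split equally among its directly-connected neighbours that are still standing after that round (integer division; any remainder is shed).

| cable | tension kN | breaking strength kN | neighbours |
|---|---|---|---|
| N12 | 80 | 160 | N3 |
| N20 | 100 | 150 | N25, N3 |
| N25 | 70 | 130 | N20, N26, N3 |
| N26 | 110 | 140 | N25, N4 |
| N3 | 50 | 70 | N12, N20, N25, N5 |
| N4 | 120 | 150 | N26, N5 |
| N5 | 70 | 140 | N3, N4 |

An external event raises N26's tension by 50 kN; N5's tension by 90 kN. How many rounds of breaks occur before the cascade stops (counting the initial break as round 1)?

3

Round 1 — N26 at 160 > 140; N5 at 160 > 140. N26, N5 snap.
  N26 sheds 160 kN to N25, N4: 80 each.
    N25: 70+80 = 150 > 130
    N4: 120+80 = 200 > 150
  N5 sheds 160 kN to N3, N4: 80 each.
    N3: 50+80 = 130 > 70
    N4: 200+80 = 280 > 150
Round 2 — N25, N3, N4 snap.
  N25 sheds 150 kN to N20: 150 each.
    N20: 100+150 = 250 > 150
  N3 sheds 130 kN to N12, N20: 65 each.
    N12: 80+65 = 145 ≤ 160
    N20: 250+65 = 315 > 150
  N4 sheds 280 kN: no online neighbours, lost.
Round 3 — N20 snaps.
  N20 sheds 315 kN: no online neighbours, lost.
No further breaks.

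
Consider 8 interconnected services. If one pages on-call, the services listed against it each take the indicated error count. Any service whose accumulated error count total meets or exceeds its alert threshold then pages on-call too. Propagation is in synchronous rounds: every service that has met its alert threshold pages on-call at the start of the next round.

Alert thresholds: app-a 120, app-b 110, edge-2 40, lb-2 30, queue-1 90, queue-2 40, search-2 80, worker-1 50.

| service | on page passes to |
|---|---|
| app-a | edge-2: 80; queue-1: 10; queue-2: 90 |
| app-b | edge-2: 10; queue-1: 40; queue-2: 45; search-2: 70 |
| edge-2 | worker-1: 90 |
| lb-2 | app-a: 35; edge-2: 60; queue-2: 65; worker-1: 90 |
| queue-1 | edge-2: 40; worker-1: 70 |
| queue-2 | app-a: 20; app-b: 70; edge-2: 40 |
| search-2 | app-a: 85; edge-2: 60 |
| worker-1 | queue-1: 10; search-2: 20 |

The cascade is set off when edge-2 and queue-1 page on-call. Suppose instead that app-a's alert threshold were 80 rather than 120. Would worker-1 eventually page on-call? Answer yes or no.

yes

With app-a's alert threshold at 80:
Round 1 — edge-2, queue-1 page on-call (initial).
  worker-1: +90+70 → 160 ≥ 50
Round 2 — worker-1 pages on-call.
  search-2: +20 → 20 < 80
No further pages.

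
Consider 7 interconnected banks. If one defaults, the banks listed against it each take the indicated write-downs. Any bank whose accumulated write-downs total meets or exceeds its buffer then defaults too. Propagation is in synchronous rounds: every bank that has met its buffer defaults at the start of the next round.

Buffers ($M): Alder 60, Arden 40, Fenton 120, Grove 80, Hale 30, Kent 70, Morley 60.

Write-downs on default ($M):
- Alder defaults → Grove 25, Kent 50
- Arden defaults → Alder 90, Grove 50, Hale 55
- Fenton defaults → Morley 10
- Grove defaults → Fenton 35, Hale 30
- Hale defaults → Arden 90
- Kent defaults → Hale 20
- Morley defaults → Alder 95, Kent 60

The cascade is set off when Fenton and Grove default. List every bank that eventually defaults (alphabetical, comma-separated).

Round 1 — Fenton, Grove default (initial).
  Hale: +30 → 30 ≥ 30
  Morley: +10 → 10 < 60
Round 2 — Hale defaults.
  Arden: +90 → 90 ≥ 40
Round 3 — Arden defaults.
  Alder: +90 → 90 ≥ 60
Round 4 — Alder defaults.
  Kent: +50 → 50 < 70
No further defaults.

Alder, Arden, Fenton, Grove, Hale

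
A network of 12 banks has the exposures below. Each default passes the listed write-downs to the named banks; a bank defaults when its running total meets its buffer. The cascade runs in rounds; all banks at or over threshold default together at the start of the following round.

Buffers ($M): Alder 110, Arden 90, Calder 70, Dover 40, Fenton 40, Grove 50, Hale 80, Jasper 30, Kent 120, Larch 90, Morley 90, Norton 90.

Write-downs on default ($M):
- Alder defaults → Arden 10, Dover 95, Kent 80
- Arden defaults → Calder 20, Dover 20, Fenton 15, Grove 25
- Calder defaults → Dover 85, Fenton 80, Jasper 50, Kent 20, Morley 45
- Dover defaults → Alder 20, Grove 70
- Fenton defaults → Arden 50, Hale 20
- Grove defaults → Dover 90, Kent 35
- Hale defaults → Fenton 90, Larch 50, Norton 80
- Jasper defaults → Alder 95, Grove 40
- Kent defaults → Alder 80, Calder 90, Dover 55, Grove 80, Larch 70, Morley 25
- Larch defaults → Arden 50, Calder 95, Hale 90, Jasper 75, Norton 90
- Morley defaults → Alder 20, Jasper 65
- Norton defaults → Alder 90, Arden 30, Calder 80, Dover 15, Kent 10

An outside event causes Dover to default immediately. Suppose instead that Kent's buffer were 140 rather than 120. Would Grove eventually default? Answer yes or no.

With Kent's buffer at 140:
Round 1 — Dover defaults (initial).
  Alder: +20 → 20 < 110
  Grove: +70 → 70 ≥ 50
Round 2 — Grove defaults.
  Kent: +35 → 35 < 140
No further defaults.

yes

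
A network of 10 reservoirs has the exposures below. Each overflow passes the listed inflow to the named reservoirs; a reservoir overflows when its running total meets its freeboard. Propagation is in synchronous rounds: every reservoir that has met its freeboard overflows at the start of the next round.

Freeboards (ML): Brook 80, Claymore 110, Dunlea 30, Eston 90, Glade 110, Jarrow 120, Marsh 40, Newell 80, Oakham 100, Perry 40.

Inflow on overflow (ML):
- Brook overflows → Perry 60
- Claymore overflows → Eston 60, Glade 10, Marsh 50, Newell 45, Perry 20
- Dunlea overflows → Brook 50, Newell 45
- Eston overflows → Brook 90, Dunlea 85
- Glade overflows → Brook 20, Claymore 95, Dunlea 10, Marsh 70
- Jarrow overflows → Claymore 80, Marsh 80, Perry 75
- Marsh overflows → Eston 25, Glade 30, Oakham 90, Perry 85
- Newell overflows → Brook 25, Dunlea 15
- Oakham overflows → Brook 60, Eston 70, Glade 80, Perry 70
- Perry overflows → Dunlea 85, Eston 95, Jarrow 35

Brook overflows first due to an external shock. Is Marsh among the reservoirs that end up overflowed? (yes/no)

no

Round 1 — Brook overflows (initial).
  Perry: +60 → 60 ≥ 40
Round 2 — Perry overflows.
  Dunlea: +85 → 85 ≥ 30
  Eston: +95 → 95 ≥ 90
  Jarrow: +35 → 35 < 120
Round 3 — Dunlea, Eston overflow.
  Newell: +45 → 45 < 80
No further overflows.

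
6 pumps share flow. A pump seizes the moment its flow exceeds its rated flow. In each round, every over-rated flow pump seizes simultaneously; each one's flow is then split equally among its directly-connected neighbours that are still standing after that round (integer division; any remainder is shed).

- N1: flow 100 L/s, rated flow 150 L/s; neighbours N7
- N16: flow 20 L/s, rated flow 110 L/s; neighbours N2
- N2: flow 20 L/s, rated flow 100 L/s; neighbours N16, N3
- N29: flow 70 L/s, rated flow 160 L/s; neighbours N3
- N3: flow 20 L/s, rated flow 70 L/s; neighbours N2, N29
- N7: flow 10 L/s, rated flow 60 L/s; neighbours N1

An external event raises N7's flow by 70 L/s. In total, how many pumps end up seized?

2

Round 1 — N7 at 80 > 60. N7 seizes.
  N7 sheds 80 L/s to N1: 80 each.
    N1: 100+80 = 180 > 150
Round 2 — N1 seizes.
  N1 sheds 180 L/s: no online neighbours, lost.
No further seizures.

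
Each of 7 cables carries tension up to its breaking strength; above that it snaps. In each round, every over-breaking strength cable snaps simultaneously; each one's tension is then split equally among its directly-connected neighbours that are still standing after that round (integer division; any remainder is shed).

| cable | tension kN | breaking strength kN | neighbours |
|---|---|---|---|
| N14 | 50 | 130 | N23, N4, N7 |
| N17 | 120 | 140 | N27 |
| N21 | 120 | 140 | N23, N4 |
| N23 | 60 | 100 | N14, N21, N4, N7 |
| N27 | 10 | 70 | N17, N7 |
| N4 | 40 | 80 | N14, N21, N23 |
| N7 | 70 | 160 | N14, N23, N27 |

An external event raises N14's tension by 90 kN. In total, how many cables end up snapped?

7

Round 1 — N14 at 140 > 130. N14 snaps.
  N14 sheds 140 kN to N23, N4, N7: 46 each (2 lost).
    N23: 60+46 = 106 > 100
    N4: 40+46 = 86 > 80
    N7: 70+46 = 116 ≤ 160
Round 2 — N23, N4 snap.
  N23 sheds 106 kN to N21, N7: 53 each.
    N21: 120+53 = 173 > 140
    N7: 116+53 = 169 > 160
  N4 sheds 86 kN to N21: 86 each.
    N21: 173+86 = 259 > 140
Round 3 — N21, N7 snap.
  N21 sheds 259 kN: no online neighbours, lost.
  N7 sheds 169 kN to N27: 169 each.
    N27: 10+169 = 179 > 70
Round 4 — N27 snaps.
  N27 sheds 179 kN to N17: 179 each.
    N17: 120+179 = 299 > 140
Round 5 — N17 snaps.
  N17 sheds 299 kN: no online neighbours, lost.
No further breaks.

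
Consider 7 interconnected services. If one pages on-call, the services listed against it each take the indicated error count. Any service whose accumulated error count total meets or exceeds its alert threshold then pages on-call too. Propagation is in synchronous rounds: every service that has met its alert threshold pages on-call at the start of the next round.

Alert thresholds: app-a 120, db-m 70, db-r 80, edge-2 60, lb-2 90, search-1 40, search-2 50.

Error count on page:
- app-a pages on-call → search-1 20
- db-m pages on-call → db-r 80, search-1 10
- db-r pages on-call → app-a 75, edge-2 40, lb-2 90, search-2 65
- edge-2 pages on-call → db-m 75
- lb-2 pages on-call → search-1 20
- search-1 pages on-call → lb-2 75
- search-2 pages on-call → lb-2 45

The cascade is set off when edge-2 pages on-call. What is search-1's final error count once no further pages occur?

Round 1 — edge-2 pages on-call (initial).
  db-m: +75 → 75 ≥ 70
Round 2 — db-m pages on-call.
  db-r: +80 → 80 ≥ 80
  search-1: +10 → 10 < 40
Round 3 — db-r pages on-call.
  app-a: +75 → 75 < 120
  lb-2: +90 → 90 ≥ 90
  search-2: +65 → 65 ≥ 50
Round 4 — lb-2, search-2 page on-call.
  search-1: +20 → 30 < 40
No further pages.

30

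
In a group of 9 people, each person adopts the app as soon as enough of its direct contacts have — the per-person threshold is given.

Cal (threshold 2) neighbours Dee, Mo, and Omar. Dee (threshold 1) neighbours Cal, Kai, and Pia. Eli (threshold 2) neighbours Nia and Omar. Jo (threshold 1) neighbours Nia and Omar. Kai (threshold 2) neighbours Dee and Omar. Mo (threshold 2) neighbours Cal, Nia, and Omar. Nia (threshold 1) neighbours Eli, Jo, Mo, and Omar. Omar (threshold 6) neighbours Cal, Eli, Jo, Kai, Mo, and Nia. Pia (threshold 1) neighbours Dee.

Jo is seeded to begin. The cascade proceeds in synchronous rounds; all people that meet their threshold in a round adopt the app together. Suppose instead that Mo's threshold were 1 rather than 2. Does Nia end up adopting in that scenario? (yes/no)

yes

With Mo's threshold at 1:
Round 1 — Jo adopts the app (initial).
Round 2 — checking thresholds:
  Nia: 1 of 4 neighbours ≥ 1, adopts the app.
  Omar: 1 of 6 neighbours < 6, below threshold.
Round 3 — checking thresholds:
  Eli: 1 of 2 neighbours < 2, below threshold.
  Mo: 1 of 3 neighbours ≥ 1, adopts the app.
  Omar: 2 of 6 neighbours < 6, below threshold.
Round 4 — no new adoptions; cascade stops.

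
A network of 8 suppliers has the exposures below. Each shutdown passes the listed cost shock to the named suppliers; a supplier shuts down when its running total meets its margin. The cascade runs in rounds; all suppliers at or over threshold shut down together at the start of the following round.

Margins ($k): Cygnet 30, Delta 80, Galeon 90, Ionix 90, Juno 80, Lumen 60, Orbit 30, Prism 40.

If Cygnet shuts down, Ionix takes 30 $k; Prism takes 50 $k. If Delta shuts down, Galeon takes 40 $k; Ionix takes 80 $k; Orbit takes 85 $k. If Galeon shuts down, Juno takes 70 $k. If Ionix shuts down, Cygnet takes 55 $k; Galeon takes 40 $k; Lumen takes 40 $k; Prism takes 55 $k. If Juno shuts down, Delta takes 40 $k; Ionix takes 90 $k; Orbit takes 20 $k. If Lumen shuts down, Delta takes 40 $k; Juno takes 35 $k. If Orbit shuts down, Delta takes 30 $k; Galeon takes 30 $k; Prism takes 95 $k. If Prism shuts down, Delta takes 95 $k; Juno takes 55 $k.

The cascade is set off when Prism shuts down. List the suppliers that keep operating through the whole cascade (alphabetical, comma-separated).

Round 1 — Prism shuts down (initial).
  Delta: +95 → 95 ≥ 80
  Juno: +55 → 55 < 80
Round 2 — Delta shuts down.
  Galeon: +40 → 40 < 90
  Ionix: +80 → 80 < 90
  Orbit: +85 → 85 ≥ 30
Round 3 — Orbit shuts down.
  Galeon: +30 → 70 < 90
No further shutdowns.

Cygnet, Galeon, Ionix, Juno, Lumen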